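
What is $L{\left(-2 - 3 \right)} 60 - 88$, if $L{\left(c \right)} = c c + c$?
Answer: $1112$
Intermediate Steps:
$L{\left(c \right)} = c + c^{2}$ ($L{\left(c \right)} = c^{2} + c = c + c^{2}$)
$L{\left(-2 - 3 \right)} 60 - 88 = \left(-2 - 3\right) \left(1 - 5\right) 60 - 88 = - 5 \left(1 - 5\right) 60 - 88 = \left(-5\right) \left(-4\right) 60 - 88 = 20 \cdot 60 - 88 = 1200 - 88 = 1112$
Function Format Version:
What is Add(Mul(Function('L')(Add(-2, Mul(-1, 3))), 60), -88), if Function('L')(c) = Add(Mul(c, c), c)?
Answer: 1112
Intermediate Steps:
Function('L')(c) = Add(c, Pow(c, 2)) (Function('L')(c) = Add(Pow(c, 2), c) = Add(c, Pow(c, 2)))
Add(Mul(Function('L')(Add(-2, Mul(-1, 3))), 60), -88) = Add(Mul(Mul(Add(-2, Mul(-1, 3)), Add(1, Add(-2, Mul(-1, 3)))), 60), -88) = Add(Mul(Mul(Add(-2, -3), Add(1, Add(-2, -3))), 60), -88) = Add(Mul(Mul(-5, Add(1, -5)), 60), -88) = Add(Mul(Mul(-5, -4), 60), -88) = Add(Mul(20, 60), -88) = Add(1200, -88) = 1112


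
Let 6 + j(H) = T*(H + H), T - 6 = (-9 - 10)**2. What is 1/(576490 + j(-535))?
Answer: 1/183794 ≈ 5.4409e-6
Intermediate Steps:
T = 367 (T = 6 + (-9 - 10)**2 = 6 + (-19)**2 = 6 + 361 = 367)
j(H) = -6 + 734*H (j(H) = -6 + 367*(H + H) = -6 + 367*(2*H) = -6 + 734*H)
1/(576490 + j(-535)) = 1/(576490 + (-6 + 734*(-535))) = 1/(576490 + (-6 - 392690)) = 1/(576490 - 392696) = 1/183794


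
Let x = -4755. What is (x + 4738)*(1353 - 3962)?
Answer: 44353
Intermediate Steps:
(x + 4738)*(1353 - 3962) = (-4755 + 4738)*(1353 - 3962) = -17*(-2609) = 44353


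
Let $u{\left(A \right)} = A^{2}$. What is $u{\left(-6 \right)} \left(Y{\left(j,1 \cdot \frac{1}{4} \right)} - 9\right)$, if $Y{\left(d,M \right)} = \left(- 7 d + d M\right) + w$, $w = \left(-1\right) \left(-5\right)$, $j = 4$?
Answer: $-1116$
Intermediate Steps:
$w = 5$
$Y{\left(d,M \right)} = 5 - 7 d + M d$ ($Y{\left(d,M \right)} = \left(- 7 d + d M\right) + 5 = \left(- 7 d + M d\right) + 5 = 5 - 7 d + M d$)
$u{\left(-6 \right)} \left(Y{\left(j,1 \cdot \frac{1}{4} \right)} - 9\right) = \left(-6\right)^{2} \left(\left(5 - 28 + 1 \cdot \frac{1}{4} \cdot 4\right) - 9\right) = 36 \left(\left(5 - 28 + 1 \cdot \frac{1}{4} \cdot 4\right) - 9\right) = 36 \left(\left(5 - 28 + \frac{1}{4} \cdot 4\right) - 9\right) = 36 \left(\left(5 - 28 + 1\right) - 9\right) = 36 \left(-22 - 9\right) = 36 \left(-31\right) = -1116$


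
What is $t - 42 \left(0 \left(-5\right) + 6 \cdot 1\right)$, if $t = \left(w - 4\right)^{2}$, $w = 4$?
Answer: $-252$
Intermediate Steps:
$t = 0$ ($t = \left(4 - 4\right)^{2} = 0^{2} = 0$)
$t - 42 \left(0 \left(-5\right) + 6 \cdot 1\right) = 0 - 42 \left(0 \left(-5\right) + 6 \cdot 1\right) = 0 - 42 \left(0 + 6\right) = 0 - 252 = -252$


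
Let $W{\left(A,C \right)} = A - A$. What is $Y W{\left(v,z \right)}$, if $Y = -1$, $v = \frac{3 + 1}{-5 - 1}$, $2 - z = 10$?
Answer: $0$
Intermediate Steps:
$z = -8$ ($z = 2 - 10 = -8$)
$v = - \frac{2}{3}$ ($v = \frac{4}{-6} = 4 \left(- \frac{1}{6}\right) = - \frac{2}{3} \approx -0.66667$)
$W{\left(A,C \right)} = 0$
$Y W{\left(v,z \right)} = \left(-1\right) 0 = 0$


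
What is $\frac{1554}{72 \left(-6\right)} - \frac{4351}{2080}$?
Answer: $- \frac{106499}{18720} \approx -5.689$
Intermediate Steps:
$\frac{1554}{72 \left(-6\right)} - \frac{4351}{2080} = \frac{1554}{-432} - \frac{4351}{2080} = 1554 \left(- \frac{1}{432}\right) - \frac{4351}{2080} = - \frac{259}{72} - \frac{4351}{2080} = - \frac{106499}{18720}$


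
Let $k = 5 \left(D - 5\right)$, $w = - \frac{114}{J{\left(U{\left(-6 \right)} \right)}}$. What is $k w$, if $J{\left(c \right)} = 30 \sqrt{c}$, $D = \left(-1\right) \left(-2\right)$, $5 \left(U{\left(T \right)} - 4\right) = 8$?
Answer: $\frac{57 \sqrt{35}}{14} \approx 24.087$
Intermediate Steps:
$U{\left(T \right)} = \frac{28}{5}$ ($U{\left(T \right)} = 4 + \frac{1}{5} \cdot 8 = 4 + \frac{8}{5} = \frac{28}{5}$)
$D = 2$
$w = - \frac{19 \sqrt{35}}{70}$ ($w = - \frac{114}{30 \sqrt{\frac{28}{5}}} = - \frac{114}{30 \frac{2 \sqrt{35}}{5}} = - \frac{114}{12 \sqrt{35}} = - 114 \frac{\sqrt{35}}{420} = - \frac{19 \sqrt{35}}{70} \approx -1.6058$)
$k = -15$ ($k = 5 \left(2 - 5\right) = 5 \left(-3\right) = -15$)
$k w = - 15 \left(- \frac{19 \sqrt{35}}{70}\right) = \frac{57 \sqrt{35}}{14}$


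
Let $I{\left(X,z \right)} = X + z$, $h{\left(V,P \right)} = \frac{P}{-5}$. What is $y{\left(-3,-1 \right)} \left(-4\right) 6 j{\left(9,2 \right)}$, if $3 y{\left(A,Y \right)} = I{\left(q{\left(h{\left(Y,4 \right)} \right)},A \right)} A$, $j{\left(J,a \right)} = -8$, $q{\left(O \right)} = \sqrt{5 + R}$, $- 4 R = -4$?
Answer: $576 - 192 \sqrt{6} \approx 105.7$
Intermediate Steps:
$R = 1$ ($R = \left(- \frac{1}{4}\right) \left(-4\right) = 1$)
$h{\left(V,P \right)} = - \frac{P}{5}$ ($h{\left(V,P \right)} = P \left(- \frac{1}{5}\right) = - \frac{P}{5}$)
$q{\left(O \right)} = \sqrt{6}$ ($q{\left(O \right)} = \sqrt{5 + 1} = \sqrt{6}$)
$y{\left(A,Y \right)} = \frac{A \left(A + \sqrt{6}\right)}{3}$ ($y{\left(A,Y \right)} = \frac{\left(\sqrt{6} + A\right) A}{3} = \frac{\left(A + \sqrt{6}\right) A}{3} = \frac{A \left(A + \sqrt{6}\right)}{3}$)
$y{\left(-3,-1 \right)} \left(-4\right) 6 j{\left(9,2 \right)} = \frac{1}{3} \left(-3\right) \left(-3 + \sqrt{6}\right) \left(-4\right) 6 \left(-8\right) = \left(3 - \sqrt{6}\right) \left(-4\right) 6 \left(-8\right) = \left(-12 + 4 \sqrt{6}\right) 6 \left(-8\right) = \left(-72 + 24 \sqrt{6}\right) \left(-8\right) = 576 - 192 \sqrt{6}$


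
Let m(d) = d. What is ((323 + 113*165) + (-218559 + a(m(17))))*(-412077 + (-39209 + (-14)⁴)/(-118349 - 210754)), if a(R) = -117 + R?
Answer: 27081249952773358/329103 ≈ 8.2288e+10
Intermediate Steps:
((323 + 113*165) + (-218559 + a(m(17))))*(-412077 + (-39209 + (-14)⁴)/(-118349 - 210754)) = ((323 + 113*165) + (-218559 + (-117 + 17)))*(-412077 + (-39209 + (-14)⁴)/(-118349 - 210754)) = ((323 + 18645) + (-218559 - 100))*(-412077 + (-39209 + 38416)/(-329103)) = (18968 - 218659)*(-412077 - 793*(-1/329103)) = -199691*(-412077 + 793/329103) = -199691*(-135615776138/329103) = 27081249952773358/329103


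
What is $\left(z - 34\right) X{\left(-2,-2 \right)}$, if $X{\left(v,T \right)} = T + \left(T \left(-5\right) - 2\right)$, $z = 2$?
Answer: $-192$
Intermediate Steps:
$X{\left(v,T \right)} = -2 - 4 T$ ($X{\left(v,T \right)} = T - \left(2 + 5 T\right) = -2 - 4 T$)
$\left(z - 34\right) X{\left(-2,-2 \right)} = \left(2 - 34\right) \left(-2 - -8\right) = - 32 \left(-2 + 8\right) = \left(-32\right) 6 = -192$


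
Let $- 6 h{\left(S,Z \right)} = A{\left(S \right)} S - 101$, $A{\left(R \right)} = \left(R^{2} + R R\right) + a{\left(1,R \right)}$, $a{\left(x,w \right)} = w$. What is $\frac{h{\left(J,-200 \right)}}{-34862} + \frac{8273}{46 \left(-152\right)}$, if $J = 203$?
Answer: $\frac{9628256529}{121877552} \approx 78.999$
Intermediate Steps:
$A{\left(R \right)} = R + 2 R^{2}$ ($A{\left(R \right)} = \left(R^{2} + R R\right) + R = \left(R^{2} + R^{2}\right) + R = 2 R^{2} + R = R + 2 R^{2}$)
$h{\left(S,Z \right)} = \frac{101}{6} - \frac{S^{2} \left(1 + 2 S\right)}{6}$ ($h{\left(S,Z \right)} = - \frac{S \left(1 + 2 S\right) S - 101}{6} = - \frac{S^{2} \left(1 + 2 S\right) - 101}{6} = - \frac{-101 + S^{2} \left(1 + 2 S\right)}{6} = \frac{101}{6} - \frac{S^{2} \left(1 + 2 S\right)}{6}$)
$\frac{h{\left(J,-200 \right)}}{-34862} + \frac{8273}{46 \left(-152\right)} = \frac{\frac{101}{6} - \frac{203^{2} \left(1 + 2 \cdot 203\right)}{6}}{-34862} + \frac{8273}{46 \left(-152\right)} = \left(\frac{101}{6} - \frac{41209 \left(1 + 406\right)}{6}\right) \left(- \frac{1}{34862}\right) + \frac{8273}{-6992} = \left(\frac{101}{6} - \frac{41209}{6} \cdot 407\right) \left(- \frac{1}{34862}\right) + 8273 \left(- \frac{1}{6992}\right) = \left(\frac{101}{6} - \frac{16772063}{6}\right) \left(- \frac{1}{34862}\right) - \frac{8273}{6992} = \left(-2795327\right) \left(- \frac{1}{34862}\right) - \frac{8273}{6992} = \frac{2795327}{34862} - \frac{8273}{6992} = \frac{9628256529}{121877552}$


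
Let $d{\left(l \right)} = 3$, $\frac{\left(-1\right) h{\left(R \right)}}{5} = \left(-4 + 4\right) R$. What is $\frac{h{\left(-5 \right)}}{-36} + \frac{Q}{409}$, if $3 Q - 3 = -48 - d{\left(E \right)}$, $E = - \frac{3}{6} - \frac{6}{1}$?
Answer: $- \frac{16}{409} \approx -0.03912$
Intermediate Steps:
$h{\left(R \right)} = 0$ ($h{\left(R \right)} = - 5 \left(-4 + 4\right) R = - 5 \cdot 0 R = \left(-5\right) 0 = 0$)
$E = - \frac{13}{2}$ ($E = \left(-3\right) \frac{1}{6} - 6 = - \frac{1}{2} - 6 = - \frac{13}{2} \approx -6.5$)
$Q = -16$ ($Q = 1 + \frac{-48 - 3}{3} = 1 + \frac{1}{3} \left(-51\right) = 1 - 17 = -16$)
$\frac{h{\left(-5 \right)}}{-36} + \frac{Q}{409} = \frac{0}{-36} - \frac{16}{409} = 0 \left(- \frac{1}{36}\right) - \frac{16}{409} = 0 - \frac{16}{409} = - \frac{16}{409}$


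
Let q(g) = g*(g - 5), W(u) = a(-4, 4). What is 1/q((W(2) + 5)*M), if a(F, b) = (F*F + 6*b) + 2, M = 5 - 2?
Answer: 1/19176 ≈ 5.2149e-5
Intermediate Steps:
M = 3
a(F, b) = 2 + F² + 6*b (a(F, b) = (F² + 6*b) + 2 = 2 + F² + 6*b)
W(u) = 42 (W(u) = 2 + (-4)² + 6*4 = 2 + 16 + 24 = 42)
q(g) = g*(-5 + g)
1/q((W(2) + 5)*M) = 1/(((42 + 5)*3)*(-5 + (42 + 5)*3)) = 1/((47*3)*(-5 + 47*3)) = 1/(141*(-5 + 141)) = 1/(141*136) = 1/19176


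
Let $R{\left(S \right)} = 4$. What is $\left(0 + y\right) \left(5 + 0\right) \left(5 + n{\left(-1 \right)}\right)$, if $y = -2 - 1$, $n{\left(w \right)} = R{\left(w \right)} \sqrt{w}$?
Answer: $-75 - 60 i \approx -75.0 - 60.0 i$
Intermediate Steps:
$n{\left(w \right)} = 4 \sqrt{w}$
$y = -3$ ($y = -2 - 1 = -3$)
$\left(0 + y\right) \left(5 + 0\right) \left(5 + n{\left(-1 \right)}\right) = \left(0 - 3\right) \left(5 + 0\right) \left(5 + 4 \sqrt{-1}\right) = \left(-3\right) 5 \left(5 + 4 i\right) = - 15 \left(5 + 4 i\right) = -75 - 60 i$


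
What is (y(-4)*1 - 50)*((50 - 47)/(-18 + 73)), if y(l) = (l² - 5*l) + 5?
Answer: -27/55 ≈ -0.49091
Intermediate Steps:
y(l) = 5 + l² - 5*l
(y(-4)*1 - 50)*((50 - 47)/(-18 + 73)) = ((5 + (-4)² - 5*(-4))*1 - 50)*((50 - 47)/(-18 + 73)) = ((5 + 16 + 20)*1 - 50)*(3/55) = (41*1 - 50)*(3*(1/55)) = (41 - 50)*(3/55) = -9*3/55 = -27/55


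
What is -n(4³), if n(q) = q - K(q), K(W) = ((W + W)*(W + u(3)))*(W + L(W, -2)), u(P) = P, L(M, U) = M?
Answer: 1097664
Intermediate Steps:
K(W) = 4*W²*(3 + W) (K(W) = ((W + W)*(W + 3))*(W + W) = ((2*W)*(3 + W))*(2*W) = (2*W*(3 + W))*(2*W) = 4*W²*(3 + W))
n(q) = q - 4*q²*(3 + q)
-n(4³) = -4³*(1 - 4*4³*(3 + 4³)) = -64*(1 - 4*64*(3 + 64)) = -64*(1 - 4*64*67) = -64*(1 - 17152) = -64*(-17151) = -1*(-1097664) = 1097664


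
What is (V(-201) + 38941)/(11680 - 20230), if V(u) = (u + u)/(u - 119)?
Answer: -6230761/1368000 ≈ -4.5546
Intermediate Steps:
V(u) = 2*u/(-119 + u) (V(u) = (2*u)/(-119 + u) = 2*u/(-119 + u))
(V(-201) + 38941)/(11680 - 20230) = (2*(-201)/(-119 - 201) + 38941)/(11680 - 20230) = (2*(-201)/(-320) + 38941)/(-8550) = (2*(-201)*(-1/320) + 38941)*(-1/8550) = (201/160 + 38941)*(-1/8550) = (6230761/160)*(-1/8550) = -6230761/1368000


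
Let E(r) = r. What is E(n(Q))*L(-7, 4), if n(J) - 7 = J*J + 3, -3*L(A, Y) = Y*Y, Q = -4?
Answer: -416/3 ≈ -138.67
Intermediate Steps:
L(A, Y) = -Y²/3 (L(A, Y) = -Y*Y/3 = -Y²/3)
n(J) = 10 + J² (n(J) = 7 + (J*J + 3) = 7 + (J² + 3) = 7 + (3 + J²) = 10 + J²)
E(n(Q))*L(-7, 4) = (10 + (-4)²)*(-⅓*4²) = (10 + 16)*(-⅓*16) = 26*(-16/3) = -416/3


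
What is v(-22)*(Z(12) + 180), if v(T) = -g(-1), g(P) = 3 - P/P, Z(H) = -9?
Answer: -342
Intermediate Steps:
g(P) = 2 (g(P) = 3 - 1*1 = 3 - 1 = 2)
v(T) = -2 (v(T) = -1*2 = -2)
v(-22)*(Z(12) + 180) = -2*(-9 + 180) = -2*171 = -342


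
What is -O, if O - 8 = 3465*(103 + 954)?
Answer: -3662513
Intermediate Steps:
O = 3662513 (O = 8 + 3465*(103 + 954) = 8 + 3465*1057 = 8 + 3662505 = 3662513)
-O = -1*3662513 = -3662513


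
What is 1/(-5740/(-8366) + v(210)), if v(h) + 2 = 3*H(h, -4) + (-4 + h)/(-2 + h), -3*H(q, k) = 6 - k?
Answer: -435032/4491055 ≈ -0.096866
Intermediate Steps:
H(q, k) = -2 + k/3 (H(q, k) = -(6 - k)/3 = -2 + k/3)
v(h) = -12 + (-4 + h)/(-2 + h) (v(h) = -2 + (3*(-2 + (⅓)*(-4)) + (-4 + h)/(-2 + h)) = -2 + (3*(-2 - 4/3) + (-4 + h)/(-2 + h)) = -2 + (3*(-10/3) + (-4 + h)/(-2 + h)) = -2 + (-10 + (-4 + h)/(-2 + h)) = -12 + (-4 + h)/(-2 + h))
1/(-5740/(-8366) + v(210)) = 1/(-5740/(-8366) + (20 - 11*210)/(-2 + 210)) = 1/(-5740*(-1/8366) + (20 - 2310)/208) = 1/(2870/4183 + (1/208)*(-2290)) = 1/(2870/4183 - 1145/104) = 1/(-4491055/435032) = -435032/4491055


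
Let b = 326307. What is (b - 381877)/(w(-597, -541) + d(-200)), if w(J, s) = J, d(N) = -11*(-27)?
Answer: 5557/30 ≈ 185.23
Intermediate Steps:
d(N) = 297
(b - 381877)/(w(-597, -541) + d(-200)) = (326307 - 381877)/(-597 + 297) = -55570/(-300) = -55570*(-1/300) = 5557/30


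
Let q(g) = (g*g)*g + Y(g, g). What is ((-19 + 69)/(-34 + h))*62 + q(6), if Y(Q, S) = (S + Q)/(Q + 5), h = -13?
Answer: 78136/517 ≈ 151.13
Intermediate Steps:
Y(Q, S) = (Q + S)/(5 + Q)
q(g) = g**3 + 2*g/(5 + g) (q(g) = (g*g)*g + (g + g)/(5 + g) = g**2*g + (2*g)/(5 + g) = g**3 + 2*g/(5 + g))
((-19 + 69)/(-34 + h))*62 + q(6) = ((-19 + 69)/(-34 - 13))*62 + 6*(2 + 6**2*(5 + 6))/(5 + 6) = (50/(-47))*62 + 6*(2 + 36*11)/11 = (50*(-1/47))*62 + 6*(1/11)*(2 + 396) = -50/47*62 + 6*(1/11)*398 = -3100/47 + 2388/11 = 78136/517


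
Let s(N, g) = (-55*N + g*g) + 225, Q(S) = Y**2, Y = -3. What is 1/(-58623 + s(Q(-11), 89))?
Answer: -1/50972 ≈ -1.9619e-5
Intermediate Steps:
Q(S) = 9 (Q(S) = (-3)**2 = 9)
s(N, g) = 225 + g**2 - 55*N (s(N, g) = (-55*N + g**2) + 225 = (g**2 - 55*N) + 225 = 225 + g**2 - 55*N)
1/(-58623 + s(Q(-11), 89)) = 1/(-58623 + (225 + 89**2 - 55*9)) = 1/(-58623 + (225 + 7921 - 495)) = 1/(-58623 + 7651) = 1/(-50972) = -1/50972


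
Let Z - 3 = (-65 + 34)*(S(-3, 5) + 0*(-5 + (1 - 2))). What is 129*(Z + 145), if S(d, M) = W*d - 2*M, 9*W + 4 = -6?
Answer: 45752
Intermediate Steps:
W = -10/9 (W = -4/9 + (1/9)*(-6) = -4/9 - 2/3 = -10/9 ≈ -1.1111)
S(d, M) = -2*M - 10*d/9 (S(d, M) = -10*d/9 - 2*M = -2*M - 10*d/9)
Z = 629/3 (Z = 3 + (-65 + 34)*((-2*5 - 10/9*(-3)) + 0*(-5 + (1 - 2))) = 3 - 31*((-10 + 10/3) + 0*(-5 - 1)) = 3 - 31*(-20/3 + 0*(-6)) = 3 - 31*(-20/3 + 0) = 3 - 31*(-20/3) = 3 + 620/3 = 629/3 ≈ 209.67)
129*(Z + 145) = 129*(629/3 + 145) = 129*(1064/3) = 45752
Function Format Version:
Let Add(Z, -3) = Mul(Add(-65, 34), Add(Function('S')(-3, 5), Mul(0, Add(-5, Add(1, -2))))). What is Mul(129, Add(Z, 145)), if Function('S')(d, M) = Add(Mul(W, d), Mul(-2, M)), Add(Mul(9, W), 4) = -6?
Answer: 45752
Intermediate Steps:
W = Rational(-10, 9) (W = Add(Rational(-4, 9), Mul(Rational(1, 9), -6)) = Add(Rational(-4, 9), Rational(-2, 3)) = Rational(-10, 9) ≈ -1.1111)
Function('S')(d, M) = Add(Mul(-2, M), Mul(Rational(-10, 9), d)) (Function('S')(d, M) = Add(Mul(Rational(-10, 9), d), Mul(-2, M)) = Add(Mul(-2, M), Mul(Rational(-10, 9), d)))
Z = Rational(629, 3) (Z = Add(3, Mul(Add(-65, 34), Add(Add(Mul(-2, 5), Mul(Rational(-10, 9), -3)), Mul(0, Add(-5, Add(1, -2)))))) = Add(3, Mul(-31, Add(Add(-10, Rational(10, 3)), Mul(0, Add(-5, -1))))) = Add(3, Mul(-31, Add(Rational(-20, 3), Mul(0, -6)))) = Add(3, Mul(-31, Add(Rational(-20, 3), 0))) = Add(3, Mul(-31, Rational(-20, 3))) = Add(3, Rational(620, 3)) = Rational(629, 3) ≈ 209.67)
Mul(129, Add(Z, 145)) = Mul(129, Add(Rational(629, 3), 145)) = Mul(129, Rational(1064, 3)) = 45752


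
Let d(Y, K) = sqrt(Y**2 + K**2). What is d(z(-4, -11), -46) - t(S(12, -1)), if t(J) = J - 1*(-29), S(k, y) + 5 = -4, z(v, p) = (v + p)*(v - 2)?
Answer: -20 + 2*sqrt(2554) ≈ 81.074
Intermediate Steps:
z(v, p) = (-2 + v)*(p + v) (z(v, p) = (p + v)*(-2 + v) = (-2 + v)*(p + v))
d(Y, K) = sqrt(K**2 + Y**2)
S(k, y) = -9 (S(k, y) = -5 - 4 = -9)
t(J) = 29 + J (t(J) = J + 29 = 29 + J)
d(z(-4, -11), -46) - t(S(12, -1)) = sqrt((-46)**2 + ((-4)**2 - 2*(-11) - 2*(-4) - 11*(-4))**2) - (29 - 9) = sqrt(2116 + (16 + 22 + 8 + 44)**2) - 1*20 = sqrt(2116 + 90**2) - 20 = sqrt(2116 + 8100) - 20 = sqrt(10216) - 20 = 2*sqrt(2554) - 20 = -20 + 2*sqrt(2554)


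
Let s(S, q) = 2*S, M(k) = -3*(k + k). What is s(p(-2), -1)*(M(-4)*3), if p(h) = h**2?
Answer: 576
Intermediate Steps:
M(k) = -6*k
s(p(-2), -1)*(M(-4)*3) = (2*(-2)**2)*(-6*(-4)*3) = (2*4)*(24*3) = 8*72 = 576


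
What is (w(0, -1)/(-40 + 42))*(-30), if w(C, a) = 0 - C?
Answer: 0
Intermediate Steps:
w(C, a) = -C
(w(0, -1)/(-40 + 42))*(-30) = ((-1*0)/(-40 + 42))*(-30) = (0/2)*(-30) = ((½)*0)*(-30) = 0*(-30) = 0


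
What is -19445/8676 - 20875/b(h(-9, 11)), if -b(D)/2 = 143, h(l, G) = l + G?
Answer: 87775115/1240668 ≈ 70.748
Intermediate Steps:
h(l, G) = G + l
b(D) = -286 (b(D) = -2*143 = -286)
-19445/8676 - 20875/b(h(-9, 11)) = -19445/8676 - 20875/(-286) = -19445*1/8676 - 20875*(-1/286) = -19445/8676 + 20875/286 = 87775115/1240668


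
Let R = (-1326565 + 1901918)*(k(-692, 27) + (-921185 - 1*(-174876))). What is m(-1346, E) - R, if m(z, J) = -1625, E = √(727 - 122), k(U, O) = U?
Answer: 429789264728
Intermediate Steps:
E = 11*√5 (E = √605 = 11*√5 ≈ 24.597)
R = -429789266353 (R = (-1326565 + 1901918)*(-692 + (-921185 - 1*(-174876))) = 575353*(-692 + (-921185 + 174876)) = 575353*(-692 - 746309) = 575353*(-747001) = -429789266353)
m(-1346, E) - R = -1625 - 1*(-429789266353) = -1625 + 429789266353 = 429789264728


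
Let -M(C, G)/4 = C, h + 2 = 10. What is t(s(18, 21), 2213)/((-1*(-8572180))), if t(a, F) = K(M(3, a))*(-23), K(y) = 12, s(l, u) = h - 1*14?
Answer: -69/2143045 ≈ -3.2197e-5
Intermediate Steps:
h = 8 (h = -2 + 10 = 8)
M(C, G) = -4*C
s(l, u) = -6 (s(l, u) = 8 - 1*14 = 8 - 14 = -6)
t(a, F) = -276 (t(a, F) = 12*(-23) = -276)
t(s(18, 21), 2213)/((-1*(-8572180))) = -276/((-1*(-8572180))) = -276/8572180 = -276*1/8572180 = -69/2143045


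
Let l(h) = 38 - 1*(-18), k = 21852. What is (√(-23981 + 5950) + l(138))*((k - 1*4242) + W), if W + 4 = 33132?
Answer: 2841328 + 50738*I*√18031 ≈ 2.8413e+6 + 6.8131e+6*I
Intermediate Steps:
W = 33128 (W = -4 + 33132 = 33128)
l(h) = 56 (l(h) = 38 + 18 = 56)
(√(-23981 + 5950) + l(138))*((k - 1*4242) + W) = (√(-23981 + 5950) + 56)*((21852 - 1*4242) + 33128) = (√(-18031) + 56)*((21852 - 4242) + 33128) = (I*√18031 + 56)*(17610 + 33128) = (56 + I*√18031)*50738 = 2841328 + 50738*I*√18031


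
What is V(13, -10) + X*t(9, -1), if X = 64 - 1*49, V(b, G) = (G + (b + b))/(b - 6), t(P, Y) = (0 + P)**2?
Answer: 8521/7 ≈ 1217.3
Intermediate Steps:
t(P, Y) = P**2
V(b, G) = (G + 2*b)/(-6 + b)
X = 15 (X = 64 - 49 = 15)
V(13, -10) + X*t(9, -1) = (-10 + 2*13)/(-6 + 13) + 15*9**2 = (-10 + 26)/7 + 15*81 = (1/7)*16 + 1215 = 16/7 + 1215 = 8521/7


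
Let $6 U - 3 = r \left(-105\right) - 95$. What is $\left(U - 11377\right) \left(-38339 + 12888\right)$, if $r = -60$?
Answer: $\frac{789668177}{3} \approx 2.6322 \cdot 10^{8}$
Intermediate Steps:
$U = \frac{3104}{3}$ ($U = \frac{1}{2} + \frac{\left(-60\right) \left(-105\right) - 95}{6} = \frac{1}{2} + \frac{6300 - 95}{6} = \frac{1}{2} + \frac{1}{6} \cdot 6205 = \frac{1}{2} + \frac{6205}{6} = \frac{3104}{3} \approx 1034.7$)
$\left(U - 11377\right) \left(-38339 + 12888\right) = \left(\frac{3104}{3} - 11377\right) \left(-38339 + 12888\right) = \left(- \frac{31027}{3}\right) \left(-25451\right) = \frac{789668177}{3}$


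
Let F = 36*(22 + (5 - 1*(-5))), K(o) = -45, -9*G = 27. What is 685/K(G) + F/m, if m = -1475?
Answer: -212443/13275 ≈ -16.003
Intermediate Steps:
G = -3 (G = -1/9*27 = -3)
F = 1152 (F = 36*(22 + (5 + 5)) = 36*(22 + 10) = 36*32 = 1152)
685/K(G) + F/m = 685/(-45) + 1152/(-1475) = 685*(-1/45) + 1152*(-1/1475) = -137/9 - 1152/1475 = -212443/13275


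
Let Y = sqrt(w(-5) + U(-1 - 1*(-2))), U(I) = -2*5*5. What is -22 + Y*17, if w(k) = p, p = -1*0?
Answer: -22 + 85*I*sqrt(2) ≈ -22.0 + 120.21*I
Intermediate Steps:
p = 0
w(k) = 0
U(I) = -50 (U(I) = -10*5 = -50)
Y = 5*I*sqrt(2) (Y = sqrt(0 - 50) = sqrt(-50) = 5*I*sqrt(2) ≈ 7.0711*I)
-22 + Y*17 = -22 + (5*I*sqrt(2))*17 = -22 + 85*I*sqrt(2)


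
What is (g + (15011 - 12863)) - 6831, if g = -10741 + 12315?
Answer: -3109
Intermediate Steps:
g = 1574
(g + (15011 - 12863)) - 6831 = (1574 + (15011 - 12863)) - 6831 = (1574 + 2148) - 6831 = 3722 - 6831 = -3109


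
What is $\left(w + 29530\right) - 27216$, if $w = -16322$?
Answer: $-14008$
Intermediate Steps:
$\left(w + 29530\right) - 27216 = \left(-16322 + 29530\right) - 27216 = 13208 - 27216 = -14008$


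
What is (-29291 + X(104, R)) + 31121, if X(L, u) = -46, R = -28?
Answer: 1784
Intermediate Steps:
(-29291 + X(104, R)) + 31121 = (-29291 - 46) + 31121 = -29337 + 31121 = 1784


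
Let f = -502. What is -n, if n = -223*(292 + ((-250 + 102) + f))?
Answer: -79834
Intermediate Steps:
n = 79834 (n = -223*(292 + ((-250 + 102) - 502)) = -223*(292 + (-148 - 502)) = -223*(292 - 650) = -223*(-358) = 79834)
-n = -1*79834 = -79834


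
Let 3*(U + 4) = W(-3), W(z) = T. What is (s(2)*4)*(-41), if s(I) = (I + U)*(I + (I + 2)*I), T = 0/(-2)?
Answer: 3280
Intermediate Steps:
T = 0 (T = 0*(-1/2) = 0)
W(z) = 0
U = -4 (U = -4 + (1/3)*0 = -4 + 0 = -4)
s(I) = (-4 + I)*(I + I*(2 + I)) (s(I) = (I - 4)*(I + (I + 2)*I) = (-4 + I)*(I + (2 + I)*I) = (-4 + I)*(I + I*(2 + I)))
(s(2)*4)*(-41) = ((2*(-12 + 2**2 - 1*2))*4)*(-41) = ((2*(-12 + 4 - 2))*4)*(-41) = ((2*(-10))*4)*(-41) = -20*4*(-41) = -80*(-41) = 3280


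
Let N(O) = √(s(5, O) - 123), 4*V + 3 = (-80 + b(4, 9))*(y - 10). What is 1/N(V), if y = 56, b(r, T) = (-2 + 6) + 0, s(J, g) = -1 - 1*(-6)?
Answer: -I*√118/118 ≈ -0.092057*I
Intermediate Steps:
s(J, g) = 5 (s(J, g) = -1 + 6 = 5)
b(r, T) = 4 (b(r, T) = 4 + 0 = 4)
V = -3499/4 (V = -¾ + ((-80 + 4)*(56 - 10))/4 = -¾ + (-76*46)/4 = -¾ + (¼)*(-3496) = -¾ - 874 = -3499/4 ≈ -874.75)
N(O) = I*√118 (N(O) = √(5 - 123) = √(-118) = I*√118)
1/N(V) = 1/(I*√118) = -I*√118/118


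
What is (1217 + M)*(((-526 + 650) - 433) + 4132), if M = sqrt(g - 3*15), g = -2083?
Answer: 4652591 + 15292*I*sqrt(133) ≈ 4.6526e+6 + 1.7636e+5*I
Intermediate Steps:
M = 4*I*sqrt(133) (M = sqrt(-2083 - 3*15) = sqrt(-2083 - 45) = sqrt(-2128) = 4*I*sqrt(133) ≈ 46.13*I)
(1217 + M)*(((-526 + 650) - 433) + 4132) = (1217 + 4*I*sqrt(133))*(((-526 + 650) - 433) + 4132) = (1217 + 4*I*sqrt(133))*((124 - 433) + 4132) = (1217 + 4*I*sqrt(133))*(-309 + 4132) = (1217 + 4*I*sqrt(133))*3823 = 4652591 + 15292*I*sqrt(133)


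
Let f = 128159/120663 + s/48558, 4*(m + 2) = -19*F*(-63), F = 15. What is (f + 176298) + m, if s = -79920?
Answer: 706161508362109/3906102636 ≈ 1.8078e+5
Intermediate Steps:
m = 17947/4 (m = -2 + (-19*15*(-63))/4 = -2 + (-285*(-63))/4 = -2 + (¼)*17955 = -2 + 17955/4 = 17947/4 ≈ 4486.8)
f = -570040373/976525659 (f = 128159/120663 - 79920/48558 = 128159*(1/120663) - 79920*1/48558 = 128159/120663 - 13320/8093 = -570040373/976525659 ≈ -0.58374)
(f + 176298) + m = (-570040373/976525659 + 176298) + 17947/4 = 172158950590009/976525659 + 17947/4 = 706161508362109/3906102636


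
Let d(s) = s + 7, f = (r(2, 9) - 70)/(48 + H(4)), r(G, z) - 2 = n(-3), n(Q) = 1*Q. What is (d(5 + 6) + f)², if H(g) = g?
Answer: 748225/2704 ≈ 276.71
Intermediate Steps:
n(Q) = Q
r(G, z) = -1 (r(G, z) = 2 - 3 = -1)
f = -71/52 (f = (-1 - 70)/(48 + 4) = -71/52 ≈ -1.3654)
d(s) = 7 + s
(d(5 + 6) + f)² = ((7 + (5 + 6)) - 71/52)² = ((7 + 11) - 71/52)² = (18 - 71/52)² = (865/52)² = 748225/2704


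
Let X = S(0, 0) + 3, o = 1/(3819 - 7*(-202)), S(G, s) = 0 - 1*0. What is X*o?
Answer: 3/5233 ≈ 0.00057328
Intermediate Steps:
S(G, s) = 0 (S(G, s) = 0 + 0 = 0)
o = 1/5233 (o = 1/(3819 + 1414) = 1/5233 ≈ 0.00019110)
X = 3 (X = 0 + 3 = 3)
X*o = 3*(1/5233) = 3/5233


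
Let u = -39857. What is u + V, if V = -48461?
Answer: -88318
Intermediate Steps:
u + V = -39857 - 48461 = -88318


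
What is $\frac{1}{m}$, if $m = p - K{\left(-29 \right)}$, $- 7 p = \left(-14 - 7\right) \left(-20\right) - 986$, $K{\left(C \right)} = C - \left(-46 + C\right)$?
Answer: $\frac{7}{244} \approx 0.028689$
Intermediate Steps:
$K{\left(C \right)} = 46$
$p = \frac{566}{7}$ ($p = - \frac{\left(-14 - 7\right) \left(-20\right) - 986}{7} = - \frac{\left(-21\right) \left(-20\right) - 986}{7} = - \frac{420 - 986}{7} = \left(- \frac{1}{7}\right) \left(-566\right) = \frac{566}{7} \approx 80.857$)
$m = \frac{244}{7}$ ($m = \frac{566}{7} - 46 = \frac{244}{7} \approx 34.857$)
$\frac{1}{m} = \frac{1}{\frac{244}{7}} = \frac{7}{244}$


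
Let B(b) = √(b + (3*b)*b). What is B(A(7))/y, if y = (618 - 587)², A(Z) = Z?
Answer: √154/961 ≈ 0.012913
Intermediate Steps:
B(b) = √(b + 3*b²)
y = 961 (y = 31² = 961)
B(A(7))/y = √(7*(1 + 3*7))/961 = √(7*(1 + 21))*(1/961) = √(7*22)*(1/961) = √154*(1/961) = √154/961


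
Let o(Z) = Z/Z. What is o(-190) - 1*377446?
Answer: -377445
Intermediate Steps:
o(Z) = 1
o(-190) - 1*377446 = 1 - 1*377446 = 1 - 377446 = -377445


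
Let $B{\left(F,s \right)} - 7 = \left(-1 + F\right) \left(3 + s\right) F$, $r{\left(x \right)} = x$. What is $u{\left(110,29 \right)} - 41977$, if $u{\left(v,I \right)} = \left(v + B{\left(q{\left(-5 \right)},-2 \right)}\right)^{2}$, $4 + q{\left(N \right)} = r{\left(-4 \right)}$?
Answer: $-6256$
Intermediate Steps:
$q{\left(N \right)} = -8$ ($q{\left(N \right)} = -4 - 4 = -8$)
$B{\left(F,s \right)} = 7 + F \left(-1 + F\right) \left(3 + s\right)$ ($B{\left(F,s \right)} = 7 + \left(-1 + F\right) \left(3 + s\right) F = 7 + F \left(-1 + F\right) \left(3 + s\right)$)
$u{\left(v,I \right)} = \left(79 + v\right)^{2}$ ($u{\left(v,I \right)} = \left(v - \left(-31 - 64 + 16\right)\right)^{2} = \left(v + \left(7 + 24 + 3 \cdot 64 - 128 - 16\right)\right)^{2} = \left(v + \left(7 + 24 + 192 - 128 - 16\right)\right)^{2} = \left(v + 79\right)^{2} = \left(79 + v\right)^{2}$)
$u{\left(110,29 \right)} - 41977 = \left(79 + 110\right)^{2} - 41977 = 189^{2} - 41977 = 35721 - 41977 = -6256$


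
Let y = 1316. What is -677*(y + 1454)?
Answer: -1875290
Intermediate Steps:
-677*(y + 1454) = -677*(1316 + 1454) = -677*2770 = -1875290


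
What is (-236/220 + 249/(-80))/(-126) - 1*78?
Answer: -8644957/110880 ≈ -77.967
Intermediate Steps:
(-236/220 + 249/(-80))/(-126) - 1*78 = (-236*1/220 + 249*(-1/80))*(-1/126) - 78 = (-59/55 - 249/80)*(-1/126) - 78 = -3683/880*(-1/126) - 78 = 3683/110880 - 78 = -8644957/110880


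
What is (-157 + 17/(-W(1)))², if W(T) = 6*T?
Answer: 919681/36 ≈ 25547.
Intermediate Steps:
(-157 + 17/(-W(1)))² = (-157 + 17/(-6))² = (-157 - ⅙*17)² = (-157 - 17/6)² = (-959/6)² = 919681/36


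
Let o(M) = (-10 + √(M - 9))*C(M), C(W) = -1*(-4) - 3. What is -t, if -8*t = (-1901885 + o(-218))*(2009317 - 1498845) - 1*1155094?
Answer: -485432649767/4 + 63809*I*√227 ≈ -1.2136e+11 + 9.6138e+5*I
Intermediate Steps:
C(W) = 1 (C(W) = 4 - 3 = 1)
o(M) = -10 + √(-9 + M) (o(M) = (-10 + √(M - 9))*1 = (-10 + √(-9 + M))*1 = -10 + √(-9 + M))
t = 485432649767/4 - 63809*I*√227 (t = -((-1901885 + (-10 + √(-9 - 218)))*(2009317 - 1498845) - 1*1155094)/8 = -((-1901885 + (-10 + √(-227)))*510472 - 1155094)/8 = -((-1901885 + (-10 + I*√227))*510472 - 1155094)/8 = -((-1901895 + I*√227)*510472 - 1155094)/8 = -((-970864144440 + 510472*I*√227) - 1155094)/8 = -(-970865299534 + 510472*I*√227)/8 = 485432649767/4 - 63809*I*√227 ≈ 1.2136e+11 - 9.6138e+5*I)
-t = -(485432649767/4 - 63809*I*√227) = -485432649767/4 + 63809*I*√227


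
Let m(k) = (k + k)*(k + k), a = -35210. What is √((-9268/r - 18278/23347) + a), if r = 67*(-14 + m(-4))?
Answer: 3*I*√174829866670762/211385 ≈ 187.65*I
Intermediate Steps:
m(k) = 4*k² (m(k) = (2*k)*(2*k) = 4*k²)
r = 3350 (r = 67*(-14 + 4*(-4)²) = 67*(-14 + 4*16) = 67*(-14 + 64) = 67*50 = 3350)
√((-9268/r - 18278/23347) + a) = √((-9268/3350 - 18278/23347) - 35210) = √((-9268*1/3350 - 18278*1/23347) - 35210) = √((-4634/1675 - 494/631) - 35210) = √(-3751504/1056925 - 35210) = √(-37218080754/1056925) = 3*I*√174829866670762/211385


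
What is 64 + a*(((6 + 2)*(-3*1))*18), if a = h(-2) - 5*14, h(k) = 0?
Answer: 30304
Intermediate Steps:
a = -70 (a = 0 - 5*14 = 0 - 70 = -70)
64 + a*(((6 + 2)*(-3*1))*18) = 64 - 70*(6 + 2)*(-3*1)*18 = 64 - 70*8*(-3)*18 = 64 - (-1680)*18 = 64 - 70*(-432) = 64 + 30240 = 30304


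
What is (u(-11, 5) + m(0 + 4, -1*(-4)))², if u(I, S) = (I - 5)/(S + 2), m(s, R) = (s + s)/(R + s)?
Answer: 81/49 ≈ 1.6531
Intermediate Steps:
m(s, R) = 2*s/(R + s) (m(s, R) = (2*s)/(R + s) = 2*s/(R + s))
u(I, S) = (-5 + I)/(2 + S)
(u(-11, 5) + m(0 + 4, -1*(-4)))² = ((-5 - 11)/(2 + 5) + 2*(0 + 4)/(-1*(-4) + (0 + 4)))² = (-16/7 + 2*4/(4 + 4))² = ((⅐)*(-16) + 2*4/8)² = (-16/7 + 2*4*(⅛))² = (-16/7 + 1)² = (-9/7)² = 81/49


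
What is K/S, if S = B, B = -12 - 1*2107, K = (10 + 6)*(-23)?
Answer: 368/2119 ≈ 0.17367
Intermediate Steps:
K = -368 (K = 16*(-23) = -368)
B = -2119 (B = -12 - 2107 = -2119)
S = -2119
K/S = -368/(-2119) = -368*(-1/2119) = 368/2119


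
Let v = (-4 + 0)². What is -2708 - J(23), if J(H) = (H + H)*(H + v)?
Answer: -4502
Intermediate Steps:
v = 16 (v = (-4)² = 16)
J(H) = 2*H*(16 + H) (J(H) = (H + H)*(H + 16) = (2*H)*(16 + H) = 2*H*(16 + H))
-2708 - J(23) = -2708 - 2*23*(16 + 23) = -2708 - 2*23*39 = -2708 - 1*1794 = -2708 - 1794 = -4502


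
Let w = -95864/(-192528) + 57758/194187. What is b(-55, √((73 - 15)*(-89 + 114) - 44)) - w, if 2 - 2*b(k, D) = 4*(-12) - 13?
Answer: 3416479522/111269151 ≈ 30.705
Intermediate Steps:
b(k, D) = 63/2 (b(k, D) = 1 - (4*(-12) - 13)/2 = 1 - (-48 - 13)/2 = 1 - ½*(-61) = 1 + 61/2 = 63/2)
w = 176997469/222538302 (w = -95864*(-1/192528) + 57758*(1/194187) = 11983/24066 + 57758/194187 = 176997469/222538302 ≈ 0.79536)
b(-55, √((73 - 15)*(-89 + 114) - 44)) - w = 63/2 - 1*176997469/222538302 = 63/2 - 176997469/222538302 = 3416479522/111269151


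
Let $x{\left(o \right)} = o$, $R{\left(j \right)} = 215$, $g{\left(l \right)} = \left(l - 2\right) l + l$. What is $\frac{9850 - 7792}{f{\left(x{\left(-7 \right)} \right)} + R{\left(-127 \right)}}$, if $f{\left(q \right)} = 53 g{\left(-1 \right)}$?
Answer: $\frac{686}{107} \approx 6.4112$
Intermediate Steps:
$g{\left(l \right)} = l + l \left(-2 + l\right)$ ($g{\left(l \right)} = \left(-2 + l\right) l + l = l \left(-2 + l\right) + l = l + l \left(-2 + l\right)$)
$f{\left(q \right)} = 106$ ($f{\left(q \right)} = 53 \left(- (-1 - 1)\right) = 53 \left(\left(-1\right) \left(-2\right)\right) = 53 \cdot 2 = 106$)
$\frac{9850 - 7792}{f{\left(x{\left(-7 \right)} \right)} + R{\left(-127 \right)}} = \frac{9850 - 7792}{106 + 215} = \frac{2058}{321} = 2058 \cdot \frac{1}{321} = \frac{686}{107}$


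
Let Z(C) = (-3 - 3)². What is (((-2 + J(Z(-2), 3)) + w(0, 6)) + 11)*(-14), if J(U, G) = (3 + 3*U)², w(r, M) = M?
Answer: -172704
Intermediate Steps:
Z(C) = 36 (Z(C) = (-6)² = 36)
(((-2 + J(Z(-2), 3)) + w(0, 6)) + 11)*(-14) = (((-2 + 9*(1 + 36)²) + 6) + 11)*(-14) = (((-2 + 9*37²) + 6) + 11)*(-14) = (((-2 + 9*1369) + 6) + 11)*(-14) = (((-2 + 12321) + 6) + 11)*(-14) = ((12319 + 6) + 11)*(-14) = (12325 + 11)*(-14) = 12336*(-14) = -172704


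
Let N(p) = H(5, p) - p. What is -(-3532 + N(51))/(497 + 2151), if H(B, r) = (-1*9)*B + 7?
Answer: 3621/2648 ≈ 1.3674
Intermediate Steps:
H(B, r) = 7 - 9*B (H(B, r) = -9*B + 7 = 7 - 9*B)
N(p) = -38 - p (N(p) = (7 - 9*5) - p = (7 - 45) - p = -38 - p)
-(-3532 + N(51))/(497 + 2151) = -(-3532 + (-38 - 1*51))/(497 + 2151) = -(-3532 + (-38 - 51))/2648 = -(-3532 - 89)/2648 = -(-3621)/2648 = -1*(-3621/2648) = 3621/2648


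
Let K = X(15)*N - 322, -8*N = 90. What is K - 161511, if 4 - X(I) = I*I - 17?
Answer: -159538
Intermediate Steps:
N = -45/4 (N = -⅛*90 = -45/4 ≈ -11.250)
X(I) = 21 - I² (X(I) = 4 - (I*I - 17) = 4 - (I² - 17) = 4 - (-17 + I²) = 4 + (17 - I²) = 21 - I²)
K = 1973 (K = (21 - 1*15²)*(-45/4) - 322 = (21 - 1*225)*(-45/4) - 322 = (21 - 225)*(-45/4) - 322 = -204*(-45/4) - 322 = 2295 - 322 = 1973)
K - 161511 = 1973 - 161511 = -159538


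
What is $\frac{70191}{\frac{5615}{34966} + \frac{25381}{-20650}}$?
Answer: $- \frac{12670316037225}{192880574} \approx -65690.0$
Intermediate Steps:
$\frac{70191}{\frac{5615}{34966} + \frac{25381}{-20650}} = \frac{70191}{5615 \cdot \frac{1}{34966} + 25381 \left(- \frac{1}{20650}\right)} = \frac{70191}{\frac{5615}{34966} - \frac{25381}{20650}} = \frac{70191}{- \frac{192880574}{180511975}} = 70191 \left(- \frac{180511975}{192880574}\right) = - \frac{12670316037225}{192880574}$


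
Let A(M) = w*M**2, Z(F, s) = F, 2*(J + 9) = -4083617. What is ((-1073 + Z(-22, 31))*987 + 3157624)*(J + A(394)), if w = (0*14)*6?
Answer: -8481134102465/2 ≈ -4.2406e+12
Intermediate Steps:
J = -4083635/2 (J = -9 + (1/2)*(-4083617) = -9 - 4083617/2 = -4083635/2 ≈ -2.0418e+6)
w = 0 (w = 0*6 = 0)
A(M) = 0 (A(M) = 0*M**2 = 0)
((-1073 + Z(-22, 31))*987 + 3157624)*(J + A(394)) = ((-1073 - 22)*987 + 3157624)*(-4083635/2 + 0) = (-1095*987 + 3157624)*(-4083635/2) = (-1080765 + 3157624)*(-4083635/2) = 2076859*(-4083635/2) = -8481134102465/2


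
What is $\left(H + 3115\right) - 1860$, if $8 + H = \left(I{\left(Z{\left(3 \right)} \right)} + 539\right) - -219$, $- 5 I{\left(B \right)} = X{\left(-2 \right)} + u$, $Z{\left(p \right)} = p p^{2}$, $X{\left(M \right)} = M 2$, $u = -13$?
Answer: $\frac{10042}{5} \approx 2008.4$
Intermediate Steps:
$X{\left(M \right)} = 2 M$
$Z{\left(p \right)} = p^{3}$
$I{\left(B \right)} = \frac{17}{5}$ ($I{\left(B \right)} = - \frac{2 \left(-2\right) - 13}{5} = - \frac{-4 - 13}{5} = \left(- \frac{1}{5}\right) \left(-17\right) = \frac{17}{5}$)
$H = \frac{3767}{5}$ ($H = -8 + \left(\left(\frac{17}{5} + 539\right) - -219\right) = -8 + \left(\frac{2712}{5} + 219\right) = -8 + \frac{3807}{5} = \frac{3767}{5} \approx 753.4$)
$\left(H + 3115\right) - 1860 = \left(\frac{3767}{5} + 3115\right) - 1860 = \frac{19342}{5} - 1860 = \frac{10042}{5}$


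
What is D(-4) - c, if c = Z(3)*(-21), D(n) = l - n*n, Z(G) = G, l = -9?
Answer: 38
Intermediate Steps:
D(n) = -9 - n² (D(n) = -9 - n*n = -9 - n²)
c = -63 (c = 3*(-21) = -63)
D(-4) - c = (-9 - 1*(-4)²) - 1*(-63) = (-9 - 1*16) + 63 = (-9 - 16) + 63 = -25 + 63 = 38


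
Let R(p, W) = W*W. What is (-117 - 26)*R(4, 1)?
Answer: -143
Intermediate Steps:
R(p, W) = W**2
(-117 - 26)*R(4, 1) = (-117 - 26)*1**2 = -143*1 = -143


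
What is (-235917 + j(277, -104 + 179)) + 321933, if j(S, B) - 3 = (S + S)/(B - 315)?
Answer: 10322003/120 ≈ 86017.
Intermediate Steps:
j(S, B) = 3 + 2*S/(-315 + B) (j(S, B) = 3 + (S + S)/(B - 315) = 3 + (2*S)/(-315 + B) = 3 + 2*S/(-315 + B))
(-235917 + j(277, -104 + 179)) + 321933 = (-235917 + (-945 + 2*277 + 3*(-104 + 179))/(-315 + (-104 + 179))) + 321933 = (-235917 + (-945 + 554 + 3*75)/(-315 + 75)) + 321933 = (-235917 + (-945 + 554 + 225)/(-240)) + 321933 = (-235917 - 1/240*(-166)) + 321933 = (-235917 + 83/120) + 321933 = -28309957/120 + 321933 = 10322003/120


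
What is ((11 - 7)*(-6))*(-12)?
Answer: 288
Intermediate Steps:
((11 - 7)*(-6))*(-12) = (4*(-6))*(-12) = -24*(-12) = 288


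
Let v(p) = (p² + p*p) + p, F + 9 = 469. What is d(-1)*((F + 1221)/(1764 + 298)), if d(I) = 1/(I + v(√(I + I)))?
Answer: -1681*I/(2062*√2 + 10310*I) ≈ -0.15097 - 0.0427*I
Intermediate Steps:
F = 460 (F = -9 + 469 = 460)
v(p) = p + 2*p² (v(p) = (p² + p²) + p = 2*p² + p = p + 2*p²)
d(I) = 1/(I + √2*√I*(1 + 2*√2*√I)) (d(I) = 1/(I + √(I + I)*(1 + 2*√(I + I))) = 1/(I + √(2*I)*(1 + 2*√(2*I))) = 1/(I + (√2*√I)*(1 + 2*(√2*√I))) = 1/(I + (√2*√I)*(1 + 2*√2*√I)) = 1/(I + √2*√I*(1 + 2*√2*√I)))
d(-1)*((F + 1221)/(1764 + 298)) = ((460 + 1221)/(1764 + 298))/(5*(-1) + √2*√(-1)) = (1681/2062)/(-5 + √2*I) = (1681*(1/2062))/(-5 + I*√2) = (1681/2062)/(-5 + I*√2) = 1681/(2062*(-5 + I*√2))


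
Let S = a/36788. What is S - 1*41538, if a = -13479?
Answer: -1528113423/36788 ≈ -41538.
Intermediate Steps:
S = -13479/36788 ≈ -0.36640
S - 1*41538 = -13479/36788 - 1*41538 = -13479/36788 - 41538 = -1528113423/36788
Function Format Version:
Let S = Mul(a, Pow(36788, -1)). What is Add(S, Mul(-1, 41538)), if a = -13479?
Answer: Rational(-1528113423, 36788) ≈ -41538.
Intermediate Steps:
S = Rational(-13479, 36788) (S = Mul(-13479, Pow(36788, -1)) = Mul(-13479, Rational(1, 36788)) = Rational(-13479, 36788) ≈ -0.36640)
Add(S, Mul(-1, 41538)) = Add(Rational(-13479, 36788), Mul(-1, 41538)) = Add(Rational(-13479, 36788), -41538) = Rational(-1528113423, 36788)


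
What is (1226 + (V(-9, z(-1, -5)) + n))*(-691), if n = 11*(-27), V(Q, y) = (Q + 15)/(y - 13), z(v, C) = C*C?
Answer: -1284569/2 ≈ -6.4228e+5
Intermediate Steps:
z(v, C) = C²
V(Q, y) = (15 + Q)/(-13 + y)
n = -297
(1226 + (V(-9, z(-1, -5)) + n))*(-691) = (1226 + ((15 - 9)/(-13 + (-5)²) - 297))*(-691) = (1226 + (6/(-13 + 25) - 297))*(-691) = (1226 + (6/12 - 297))*(-691) = (1226 + ((1/12)*6 - 297))*(-691) = (1226 + (½ - 297))*(-691) = (1226 - 593/2)*(-691) = (1859/2)*(-691) = -1284569/2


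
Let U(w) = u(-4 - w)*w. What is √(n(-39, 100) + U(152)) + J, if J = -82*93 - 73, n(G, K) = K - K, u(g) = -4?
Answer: -7699 + 4*I*√38 ≈ -7699.0 + 24.658*I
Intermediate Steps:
n(G, K) = 0
U(w) = -4*w
J = -7699 (J = -7626 - 73 = -7699)
√(n(-39, 100) + U(152)) + J = √(0 - 4*152) - 7699 = √(0 - 608) - 7699 = √(-608) - 7699 = 4*I*√38 - 7699 = -7699 + 4*I*√38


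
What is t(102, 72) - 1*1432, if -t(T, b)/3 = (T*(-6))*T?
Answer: 185840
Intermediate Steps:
t(T, b) = 18*T² (t(T, b) = -3*T*(-6)*T = -3*(-6*T)*T = -(-18)*T² = 18*T²)
t(102, 72) - 1*1432 = 18*102² - 1*1432 = 18*10404 - 1432 = 187272 - 1432 = 185840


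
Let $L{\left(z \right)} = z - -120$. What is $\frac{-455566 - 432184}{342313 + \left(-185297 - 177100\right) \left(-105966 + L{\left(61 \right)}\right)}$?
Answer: $- \frac{443875}{19168254479} \approx -2.3157 \cdot 10^{-5}$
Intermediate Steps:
$L{\left(z \right)} = 120 + z$ ($L{\left(z \right)} = z + 120 = 120 + z$)
$\frac{-455566 - 432184}{342313 + \left(-185297 - 177100\right) \left(-105966 + L{\left(61 \right)}\right)} = \frac{-455566 - 432184}{342313 + \left(-185297 - 177100\right) \left(-105966 + \left(120 + 61\right)\right)} = - \frac{887750}{342313 - 362397 \left(-105966 + 181\right)} = - \frac{887750}{342313 - -38336166645} = - \frac{887750}{342313 + 38336166645} = - \frac{887750}{38336508958} = \left(-887750\right) \frac{1}{38336508958} = - \frac{443875}{19168254479}$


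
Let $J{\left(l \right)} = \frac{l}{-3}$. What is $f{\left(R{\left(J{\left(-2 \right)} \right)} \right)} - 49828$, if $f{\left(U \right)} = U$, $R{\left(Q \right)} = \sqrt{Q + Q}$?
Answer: $-49828 + \frac{2 \sqrt{3}}{3} \approx -49827.0$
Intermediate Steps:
$J{\left(l \right)} = - \frac{l}{3}$ ($J{\left(l \right)} = l \left(- \frac{1}{3}\right) = - \frac{l}{3}$)
$R{\left(Q \right)} = \sqrt{2} \sqrt{Q}$ ($R{\left(Q \right)} = \sqrt{2 Q} = \sqrt{2} \sqrt{Q}$)
$f{\left(R{\left(J{\left(-2 \right)} \right)} \right)} - 49828 = \sqrt{2} \sqrt{\left(- \frac{1}{3}\right) \left(-2\right)} - 49828 = \sqrt{2} \sqrt{\frac{2}{3}} - 49828 = \sqrt{2} \frac{\sqrt{6}}{3} - 49828 = \frac{2 \sqrt{3}}{3} - 49828 = -49828 + \frac{2 \sqrt{3}}{3}$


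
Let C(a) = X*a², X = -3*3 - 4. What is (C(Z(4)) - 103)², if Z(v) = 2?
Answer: 24025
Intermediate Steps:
X = -13 (X = -9 - 4 = -13)
C(a) = -13*a²
(C(Z(4)) - 103)² = (-13*2² - 103)² = (-13*4 - 103)² = (-52 - 103)² = (-155)² = 24025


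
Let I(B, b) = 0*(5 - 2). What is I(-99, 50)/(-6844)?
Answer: 0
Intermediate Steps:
I(B, b) = 0 (I(B, b) = 0*3 = 0)
I(-99, 50)/(-6844) = 0/(-6844) = 0*(-1/6844) = 0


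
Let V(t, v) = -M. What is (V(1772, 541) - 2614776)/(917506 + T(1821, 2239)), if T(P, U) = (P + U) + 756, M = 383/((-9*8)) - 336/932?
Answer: -654707267/230938416 ≈ -2.8350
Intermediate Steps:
M = -95287/16776 (M = 383/(-72) - 336*1/932 = 383*(-1/72) - 84/233 = -383/72 - 84/233 = -95287/16776 ≈ -5.6800)
T(P, U) = 756 + P + U
V(t, v) = 95287/16776 (V(t, v) = -1*(-95287/16776) = 95287/16776)
(V(1772, 541) - 2614776)/(917506 + T(1821, 2239)) = (95287/16776 - 2614776)/(917506 + (756 + 1821 + 2239)) = -43865386889/(16776*(917506 + 4816)) = -43865386889/16776/922322 = -43865386889/16776*1/922322 = -654707267/230938416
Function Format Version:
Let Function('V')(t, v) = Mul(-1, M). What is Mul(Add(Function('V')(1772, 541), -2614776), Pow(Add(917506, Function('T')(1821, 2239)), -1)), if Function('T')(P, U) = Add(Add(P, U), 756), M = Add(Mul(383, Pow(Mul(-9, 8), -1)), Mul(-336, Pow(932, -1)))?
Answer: Rational(-654707267, 230938416) ≈ -2.8350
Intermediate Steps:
M = Rational(-95287, 16776) (M = Add(Mul(383, Pow(-72, -1)), Mul(-336, Rational(1, 932))) = Add(Mul(383, Rational(-1, 72)), Rational(-84, 233)) = Add(Rational(-383, 72), Rational(-84, 233)) = Rational(-95287, 16776) ≈ -5.6800)
Function('T')(P, U) = Add(756, P, U)
Function('V')(t, v) = Rational(95287, 16776) (Function('V')(t, v) = Mul(-1, Rational(-95287, 16776)) = Rational(95287, 16776))
Mul(Add(Function('V')(1772, 541), -2614776), Pow(Add(917506, Function('T')(1821, 2239)), -1)) = Mul(Add(Rational(95287, 16776), -2614776), Pow(Add(917506, Add(756, 1821, 2239)), -1)) = Mul(Rational(-43865386889, 16776), Pow(Add(917506, 4816), -1)) = Mul(Rational(-43865386889, 16776), Pow(922322, -1)) = Mul(Rational(-43865386889, 16776), Rational(1, 922322)) = Rational(-654707267, 230938416)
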